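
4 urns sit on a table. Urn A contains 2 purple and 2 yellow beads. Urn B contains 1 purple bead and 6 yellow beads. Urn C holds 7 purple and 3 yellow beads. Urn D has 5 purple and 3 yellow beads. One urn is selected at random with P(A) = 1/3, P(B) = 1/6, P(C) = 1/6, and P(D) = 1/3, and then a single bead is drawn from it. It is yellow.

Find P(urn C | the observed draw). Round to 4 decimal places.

Compute the likelihood of this draw for each case: P(data | urn A) = (2/4) = 1/2; P(data | urn B) = (6/7) = 6/7; P(data | urn C) = (3/10) = 3/10; P(data | urn D) = (3/8) = 3/8.
The prior-weighted likelihoods are 1/3 · 1/2 = 1/6, 1/6 · 6/7 = 1/7, 1/6 · 3/10 = 1/20, 1/3 · 3/8 = 1/8; these sum to 407/840.
By Bayes' rule, P(urn C | data) = (1/20) / (407/840) = 42/407.

0.1032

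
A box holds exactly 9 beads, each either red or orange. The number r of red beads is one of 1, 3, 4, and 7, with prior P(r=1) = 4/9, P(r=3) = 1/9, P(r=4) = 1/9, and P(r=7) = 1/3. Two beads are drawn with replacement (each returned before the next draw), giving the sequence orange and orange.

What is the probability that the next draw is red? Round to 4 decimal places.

0.1851

Compute the likelihood of the observed sequence for each case: P(data | r = 1) = (8/9)(8/9) = 64/81; P(data | r = 3) = (6/9)(6/9) = 4/9; P(data | r = 4) = (5/9)(5/9) = 25/81; P(data | r = 7) = (2/9)(2/9) = 4/81.
Multiplying each by its prior: 4/9 · 64/81 = 256/729, 1/9 · 4/9 = 4/81, 1/9 · 25/81 = 25/729, 1/3 · 4/81 = 4/243; summing to 329/729.
Dividing through by the total gives posterior P(r = 1 | data) = 0.77812, P(r = 3 | data) = 0.10942, P(r = 4 | data) = 0.075988, P(r = 7 | data) = 0.036474.
Averaging over the posterior, P(red next | data) = (1/9)(0.77812) + (1/3)(0.10942) + (4/9)(0.075988) + (7/9)(0.036474) = 0.18507.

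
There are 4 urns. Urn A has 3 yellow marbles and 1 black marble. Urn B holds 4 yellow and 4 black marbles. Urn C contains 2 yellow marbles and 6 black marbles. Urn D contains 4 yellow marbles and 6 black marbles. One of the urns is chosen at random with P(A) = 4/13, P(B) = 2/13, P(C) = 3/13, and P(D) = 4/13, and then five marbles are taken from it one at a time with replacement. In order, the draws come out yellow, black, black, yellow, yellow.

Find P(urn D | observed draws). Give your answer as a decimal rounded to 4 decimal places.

Compute the likelihood of the observed sequence for each case: P(data | urn A) = (3/4)(1/4)(1/4)(3/4)(3/4) = 0.026367; P(data | urn B) = (4/8)(4/8)(4/8)(4/8)(4/8) = 0.03125; P(data | urn C) = (2/8)(6/8)(6/8)(2/8)(2/8) = 0.0087891; P(data | urn D) = (4/10)(6/10)(6/10)(4/10)(4/10) = 0.02304.
Multiplying each by its prior: 4/13 · 0.026367 = 0.008113, 2/13 · 0.03125 = 0.0048077, 3/13 · 0.0087891 = 0.0020282, 4/13 · 0.02304 = 0.0070892; these sum to 0.022038.
Hence P(urn D | data) = (0.0070892) / (0.022038) = 0.32168.

0.3217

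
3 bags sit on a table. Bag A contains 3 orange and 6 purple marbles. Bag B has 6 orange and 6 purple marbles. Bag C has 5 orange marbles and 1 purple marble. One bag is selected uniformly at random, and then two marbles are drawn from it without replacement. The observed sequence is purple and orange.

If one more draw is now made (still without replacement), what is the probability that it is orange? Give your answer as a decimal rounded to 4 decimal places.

0.5432

Compute the likelihood of the observed sequence for each case: P(data | bag A) = (6/9)(3/8) = 1/4; P(data | bag B) = (6/12)(6/11) = 3/11; P(data | bag C) = (1/6)(5/5) = 1/6.
The prior-weighted likelihoods are 1/3 · 1/4 = 1/12, 1/3 · 3/11 = 1/11, 1/3 · 1/6 = 1/18; summing to 91/396.
Normalising, the posterior is P(bag A | data) = 33/91, P(bag B | data) = 36/91, P(bag C | data) = 22/91.
The predictive probability is P(orange next | data) = (2/7)(33/91) + (1/2)(36/91) + (1)(22/91) = 346/637.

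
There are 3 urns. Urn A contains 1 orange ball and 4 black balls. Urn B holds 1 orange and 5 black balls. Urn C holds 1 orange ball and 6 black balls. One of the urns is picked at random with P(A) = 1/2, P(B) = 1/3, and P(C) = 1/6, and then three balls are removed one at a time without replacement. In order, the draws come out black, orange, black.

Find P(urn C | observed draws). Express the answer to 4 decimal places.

0.1327

The likelihood of the observed sequence under each hypothesis: P(data | urn A) = (4/5)(1/4)(3/3) = 1/5; P(data | urn B) = (5/6)(1/5)(4/4) = 1/6; P(data | urn C) = (6/7)(1/6)(5/5) = 1/7.
Weighting by the prior gives 1/2 · 1/5 = 1/10, 1/3 · 1/6 = 1/18, 1/6 · 1/7 = 1/42; summing to 113/630.
Therefore the posterior P(urn C | data) = (1/42) / (113/630) = 15/113.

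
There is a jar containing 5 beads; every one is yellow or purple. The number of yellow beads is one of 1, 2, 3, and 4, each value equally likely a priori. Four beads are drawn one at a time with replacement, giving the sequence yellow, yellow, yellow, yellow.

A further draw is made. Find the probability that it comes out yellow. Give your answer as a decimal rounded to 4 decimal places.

Compute the likelihood of the observed sequence for each case: P(data | r = 1) = (1/5)(1/5)(1/5)(1/5) = 0.0016; P(data | r = 2) = (2/5)(2/5)(2/5)(2/5) = 0.0256; P(data | r = 3) = (3/5)(3/5)(3/5)(3/5) = 0.1296; P(data | r = 4) = (4/5)(4/5)(4/5)(4/5) = 0.4096.
Weighting by the prior gives 1/4 · 0.0016 = 0.0004, 1/4 · 0.0256 = 0.0064, 1/4 · 0.1296 = 0.0324, 1/4 · 0.4096 = 0.1024; summing to 0.1416.
Dividing through by the total gives posterior P(r = 1 | data) = 0.0028249, P(r = 2 | data) = 0.045198, P(r = 3 | data) = 0.22881, P(r = 4 | data) = 0.72316.
So P(yellow next | data) = Σ P(yellow next | H) P(H | data) = (1/5)(0.0028249) + (2/5)(0.045198) + (3/5)(0.22881) + (4/5)(0.72316) = 0.73446.

0.7345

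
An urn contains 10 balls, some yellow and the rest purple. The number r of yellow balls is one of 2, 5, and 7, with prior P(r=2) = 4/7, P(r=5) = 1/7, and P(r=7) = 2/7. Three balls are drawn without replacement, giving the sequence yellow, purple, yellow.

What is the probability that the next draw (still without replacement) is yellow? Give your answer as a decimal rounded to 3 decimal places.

Compute the likelihood of the observed sequence for each case: P(data | r = 2) = (2/10)(8/9)(1/8) = 1/45; P(data | r = 5) = (5/10)(5/9)(4/8) = 5/36; P(data | r = 7) = (7/10)(3/9)(6/8) = 7/40.
Weighting by the prior gives 4/7 · 1/45 = 4/315, 1/7 · 5/36 = 5/252, 2/7 · 7/40 = 1/20; summing to 26/315.
The posterior is then P(r = 2 | data) = 2/13, P(r = 5 | data) = 25/104, P(r = 7 | data) = 63/104.
The predictive probability is P(yellow next | data) = (0)(2/13) + (3/7)(25/104) + (5/7)(63/104) = 15/28.

0.536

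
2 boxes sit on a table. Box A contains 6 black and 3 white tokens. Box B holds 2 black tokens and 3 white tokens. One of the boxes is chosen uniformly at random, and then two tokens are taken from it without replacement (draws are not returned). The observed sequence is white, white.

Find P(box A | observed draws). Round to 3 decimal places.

The likelihood of the observed sequence under each hypothesis: P(data | box A) = (3/9)(2/8) = 1/12; P(data | box B) = (3/5)(2/4) = 3/10.
Weighting by the prior gives 1/2 · 1/12 = 1/24, 1/2 · 3/10 = 3/20; summing to 23/120.
So P(box A | data) = (1/24) / (23/120) = 5/23.

0.217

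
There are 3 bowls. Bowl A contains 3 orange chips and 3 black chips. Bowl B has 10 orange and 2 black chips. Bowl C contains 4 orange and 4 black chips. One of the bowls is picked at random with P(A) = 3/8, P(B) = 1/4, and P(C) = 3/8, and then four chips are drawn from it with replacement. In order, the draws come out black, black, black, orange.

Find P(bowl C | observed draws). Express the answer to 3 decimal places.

Compute the likelihood of the observed sequence for each case: P(data | bowl A) = (3/6)(3/6)(3/6)(3/6) = 0.0625; P(data | bowl B) = (2/12)(2/12)(2/12)(10/12) = 0.003858; P(data | bowl C) = (4/8)(4/8)(4/8)(4/8) = 0.0625.
The prior-weighted likelihoods are 3/8 · 0.0625 = 0.023438, 1/4 · 0.003858 = 0.00096451, 3/8 · 0.0625 = 0.023438; these sum to 0.04784.
So P(bowl C | data) = (0.023438) / (0.04784) = 0.48992.

0.490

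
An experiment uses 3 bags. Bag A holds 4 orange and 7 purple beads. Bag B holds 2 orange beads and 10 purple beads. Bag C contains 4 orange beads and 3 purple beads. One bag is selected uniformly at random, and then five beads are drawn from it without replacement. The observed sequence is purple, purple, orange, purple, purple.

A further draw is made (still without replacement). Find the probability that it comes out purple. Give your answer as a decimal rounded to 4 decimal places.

Under each hypothesis, the probability of the observed sequence is: P(data | bag A) = (7/11)(6/10)(4/9)(5/8)(4/7) = 2/33; P(data | bag B) = (10/12)(9/11)(2/10)(8/9)(7/8) = 7/66; P(data | bag C) = (3/7)(2/6)(4/5)(1/4)(0/3) = 0.
The prior-weighted likelihoods are 1/3 · 2/33 = 2/99, 1/3 · 7/66 = 7/198, 1/3 · 0 = 0; these sum to 1/18.
Normalising, the posterior is P(bag A | data) = 4/11, P(bag B | data) = 7/11, P(bag C | data) = 0.
The predictive probability is P(purple next | data) = (1/2)(4/11) + (6/7)(7/11) = 8/11.

0.7273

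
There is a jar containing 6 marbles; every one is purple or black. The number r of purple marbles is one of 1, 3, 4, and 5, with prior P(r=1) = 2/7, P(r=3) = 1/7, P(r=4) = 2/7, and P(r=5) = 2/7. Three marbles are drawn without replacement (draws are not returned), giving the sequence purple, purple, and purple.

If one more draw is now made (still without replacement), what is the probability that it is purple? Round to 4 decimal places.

Compute the likelihood of the observed sequence for each case: P(data | r = 1) = (1/6)(0/5) = 0; P(data | r = 3) = (3/6)(2/5)(1/4) = 1/20; P(data | r = 4) = (4/6)(3/5)(2/4) = 1/5; P(data | r = 5) = (5/6)(4/5)(3/4) = 1/2.
Multiplying each by its prior: 2/7 · 0 = 0, 1/7 · 1/20 = 1/140, 2/7 · 1/5 = 2/35, 2/7 · 1/2 = 1/7; summing to 29/140.
Dividing through by the total gives posterior P(r = 1 | data) = 0, P(r = 3 | data) = 1/29, P(r = 4 | data) = 8/29, P(r = 5 | data) = 20/29.
So P(purple next | data) = Σ P(purple next | H) P(H | data) = (0)(1/29) + (1/3)(8/29) + (2/3)(20/29) = 16/29.

0.5517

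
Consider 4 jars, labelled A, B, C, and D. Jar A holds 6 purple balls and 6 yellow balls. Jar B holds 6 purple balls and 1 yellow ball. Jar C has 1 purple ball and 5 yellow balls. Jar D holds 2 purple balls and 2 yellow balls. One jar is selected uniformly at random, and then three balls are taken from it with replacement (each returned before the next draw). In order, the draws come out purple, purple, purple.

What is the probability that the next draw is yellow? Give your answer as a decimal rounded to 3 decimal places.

0.247

Compute the likelihood of the observed sequence for each case: P(data | jar A) = (6/12)(6/12)(6/12) = 0.125; P(data | jar B) = (6/7)(6/7)(6/7) = 0.62974; P(data | jar C) = (1/6)(1/6)(1/6) = 0.0046296; P(data | jar D) = (2/4)(2/4)(2/4) = 0.125.
Weighting by the prior gives 1/4 · 0.125 = 0.03125, 1/4 · 0.62974 = 0.15743, 1/4 · 0.0046296 = 0.0011574, 1/4 · 0.125 = 0.03125; summing to 0.22109.
Normalising, the posterior is P(jar A | data) = 0.14134, P(jar B | data) = 0.71208, P(jar C | data) = 0.005235, P(jar D | data) = 0.14134.
So P(yellow next | data) = Σ P(yellow next | H) P(H | data) = (1/2)(0.14134) + (1/7)(0.71208) + (5/6)(0.005235) + (1/2)(0.14134) = 0.24743.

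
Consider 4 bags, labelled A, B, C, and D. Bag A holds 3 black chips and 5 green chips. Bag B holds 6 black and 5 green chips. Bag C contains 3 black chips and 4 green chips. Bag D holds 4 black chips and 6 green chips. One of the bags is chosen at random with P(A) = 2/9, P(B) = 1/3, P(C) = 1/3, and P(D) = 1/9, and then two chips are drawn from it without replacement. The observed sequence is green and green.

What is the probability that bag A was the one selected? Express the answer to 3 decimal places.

0.292

For each hypothesis, P(data | H) works out to: P(data | bag A) = (5/8)(4/7) = 0.35714; P(data | bag B) = (5/11)(4/10) = 0.18182; P(data | bag C) = (4/7)(3/6) = 0.28571; P(data | bag D) = (6/10)(5/9) = 0.33333.
Weighting by the prior gives 2/9 · 0.35714 = 0.079365, 1/3 · 0.18182 = 0.060606, 1/3 · 0.28571 = 0.095238, 1/9 · 0.33333 = 0.037037; with total 0.27225.
Hence P(bag A | data) = (0.079365) / (0.27225) = 0.29152.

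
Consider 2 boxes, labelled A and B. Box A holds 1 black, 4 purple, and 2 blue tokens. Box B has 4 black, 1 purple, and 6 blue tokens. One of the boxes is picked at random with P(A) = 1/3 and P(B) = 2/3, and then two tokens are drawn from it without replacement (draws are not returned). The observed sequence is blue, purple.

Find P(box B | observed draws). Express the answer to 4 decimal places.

0.3642

The likelihood of the observed sequence under each hypothesis: P(data | box A) = (2/7)(4/6) = 0.19048; P(data | box B) = (6/11)(1/10) = 0.054545.
Weighting by the prior gives 1/3 · 0.19048 = 0.063492, 2/3 · 0.054545 = 0.036364; these sum to 0.099856.
Hence P(box B | data) = (0.036364) / (0.099856) = 0.36416.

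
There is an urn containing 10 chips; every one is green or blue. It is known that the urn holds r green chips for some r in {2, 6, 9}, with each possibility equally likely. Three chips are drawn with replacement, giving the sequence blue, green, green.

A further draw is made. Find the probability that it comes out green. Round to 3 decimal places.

Compute the likelihood of the observed sequence for each case: P(data | r = 2) = (8/10)(2/10)(2/10) = 0.032; P(data | r = 6) = (4/10)(6/10)(6/10) = 0.144; P(data | r = 9) = (1/10)(9/10)(9/10) = 0.081.
Multiplying each by its prior: 1/3 · 0.032 = 0.010667, 1/3 · 0.144 = 0.048, 1/3 · 0.081 = 0.027; these sum to 0.085667.
The posterior is then P(r = 2 | data) = 0.12451, P(r = 6 | data) = 0.56031, P(r = 9 | data) = 0.31518.
So P(green next | data) = Σ P(green next | H) P(H | data) = (1/5)(0.12451) + (3/5)(0.56031) + (9/10)(0.31518) = 0.64475.

0.645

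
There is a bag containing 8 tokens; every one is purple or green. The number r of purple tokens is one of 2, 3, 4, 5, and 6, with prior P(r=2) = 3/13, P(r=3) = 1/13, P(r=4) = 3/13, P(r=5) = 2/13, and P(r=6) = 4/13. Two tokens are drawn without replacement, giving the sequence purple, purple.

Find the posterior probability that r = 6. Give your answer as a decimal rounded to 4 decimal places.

For each hypothesis, P(data | H) works out to: P(data | r = 2) = (2/8)(1/7) = 1/28; P(data | r = 3) = (3/8)(2/7) = 3/28; P(data | r = 4) = (4/8)(3/7) = 3/14; P(data | r = 5) = (5/8)(4/7) = 5/14; P(data | r = 6) = (6/8)(5/7) = 15/28.
Weighting by the prior gives 3/13 · 1/28 = 3/364, 1/13 · 3/28 = 3/364, 3/13 · 3/14 = 9/182, 2/13 · 5/14 = 5/91, 4/13 · 15/28 = 15/91; these sum to 2/7.
Therefore the posterior P(r = 6 | data) = (15/91) / (2/7) = 15/26.

0.5769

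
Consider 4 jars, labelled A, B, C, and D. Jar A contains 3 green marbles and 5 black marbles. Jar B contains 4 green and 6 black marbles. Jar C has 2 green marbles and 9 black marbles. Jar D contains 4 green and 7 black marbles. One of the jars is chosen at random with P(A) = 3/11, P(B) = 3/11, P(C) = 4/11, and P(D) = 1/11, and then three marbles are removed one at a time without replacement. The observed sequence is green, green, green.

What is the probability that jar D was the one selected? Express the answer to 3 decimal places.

0.136

Compute the likelihood of the observed sequence for each case: P(data | jar A) = (3/8)(2/7)(1/6) = 0.017857; P(data | jar B) = (4/10)(3/9)(2/8) = 0.033333; P(data | jar C) = (2/11)(1/10)(0/9) = 0; P(data | jar D) = (4/11)(3/10)(2/9) = 0.024242.
Weighting by the prior gives 3/11 · 0.017857 = 0.0048701, 3/11 · 0.033333 = 0.0090909, 4/11 · 0 = 0, 1/11 · 0.024242 = 0.0022039; with total 0.016165.
So P(jar D | data) = (0.0022039) / (0.016165) = 0.13634.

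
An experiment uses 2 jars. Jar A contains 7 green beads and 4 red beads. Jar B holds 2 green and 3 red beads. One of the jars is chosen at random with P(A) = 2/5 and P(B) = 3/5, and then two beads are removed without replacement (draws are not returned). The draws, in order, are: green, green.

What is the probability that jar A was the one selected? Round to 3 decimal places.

0.718

The likelihood of the observed sequence under each hypothesis: P(data | jar A) = (7/11)(6/10) = 21/55; P(data | jar B) = (2/5)(1/4) = 1/10.
Weighting by the prior gives 2/5 · 21/55 = 42/275, 3/5 · 1/10 = 3/50; these sum to 117/550.
Hence P(jar A | data) = (42/275) / (117/550) = 28/39.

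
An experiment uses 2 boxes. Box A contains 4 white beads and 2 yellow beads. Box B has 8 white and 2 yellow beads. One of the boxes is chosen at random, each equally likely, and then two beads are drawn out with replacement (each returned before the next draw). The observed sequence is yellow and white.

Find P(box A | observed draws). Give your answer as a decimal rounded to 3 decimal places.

0.581

The likelihood of the observed sequence under each hypothesis: P(data | box A) = (2/6)(4/6) = 2/9; P(data | box B) = (2/10)(8/10) = 4/25.
Weighting by the prior gives 1/2 · 2/9 = 1/9, 1/2 · 4/25 = 2/25; these sum to 43/225.
So P(box A | data) = (1/9) / (43/225) = 25/43.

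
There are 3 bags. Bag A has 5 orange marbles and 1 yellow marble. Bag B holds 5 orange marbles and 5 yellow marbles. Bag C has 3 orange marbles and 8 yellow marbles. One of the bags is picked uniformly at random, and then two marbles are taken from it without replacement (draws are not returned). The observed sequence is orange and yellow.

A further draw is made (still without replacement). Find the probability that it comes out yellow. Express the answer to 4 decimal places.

Compute the likelihood of the observed sequence for each case: P(data | bag A) = (5/6)(1/5) = 0.16667; P(data | bag B) = (5/10)(5/9) = 0.27778; P(data | bag C) = (3/11)(8/10) = 0.21818.
The prior-weighted likelihoods are 1/3 · 0.16667 = 0.055556, 1/3 · 0.27778 = 0.092593, 1/3 · 0.21818 = 0.072727; these sum to 0.22088.
The posterior is then P(bag A | data) = 0.25152, P(bag B | data) = 0.41921, P(bag C | data) = 0.32927.
Averaging over the posterior, P(yellow next | data) = (0)(0.25152) + (1/2)(0.41921) + (7/9)(0.32927) = 0.4657.

0.4657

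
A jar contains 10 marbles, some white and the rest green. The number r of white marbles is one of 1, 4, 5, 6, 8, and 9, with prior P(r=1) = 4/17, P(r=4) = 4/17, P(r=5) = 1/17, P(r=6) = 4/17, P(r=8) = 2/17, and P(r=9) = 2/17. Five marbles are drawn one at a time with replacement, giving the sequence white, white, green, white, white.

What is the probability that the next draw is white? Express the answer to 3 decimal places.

Compute the likelihood of the observed sequence for each case: P(data | r = 1) = (1/10)(1/10)(9/10)(1/10)(1/10) = 9e-05; P(data | r = 4) = (4/10)(4/10)(6/10)(4/10)(4/10) = 0.01536; P(data | r = 5) = (5/10)(5/10)(5/10)(5/10)(5/10) = 0.03125; P(data | r = 6) = (6/10)(6/10)(4/10)(6/10)(6/10) = 0.05184; P(data | r = 8) = (8/10)(8/10)(2/10)(8/10)(8/10) = 0.08192; P(data | r = 9) = (9/10)(9/10)(1/10)(9/10)(9/10) = 0.06561.
Weighting by the prior gives 4/17 · 9e-05 = 2.1176e-05, 4/17 · 0.01536 = 0.0036141, 1/17 · 0.03125 = 0.0018382, 4/17 · 0.05184 = 0.012198, 2/17 · 0.08192 = 0.0096376, 2/17 · 0.06561 = 0.0077188; summing to 0.035028.
Normalising, the posterior is P(r = 1 | data) = 0.00060456, P(r = 4 | data) = 0.10318, P(r = 5 | data) = 0.05248, P(r = 6 | data) = 0.34823, P(r = 8 | data) = 0.27514, P(r = 9 | data) = 0.22036.
The predictive probability is P(white next | data) = (1/10)(0.00060456) + (2/5)(0.10318) + (1/2)(0.05248) + (3/5)(0.34823) + (4/5)(0.27514) + (9/10)(0.22036) = 0.69495.

0.695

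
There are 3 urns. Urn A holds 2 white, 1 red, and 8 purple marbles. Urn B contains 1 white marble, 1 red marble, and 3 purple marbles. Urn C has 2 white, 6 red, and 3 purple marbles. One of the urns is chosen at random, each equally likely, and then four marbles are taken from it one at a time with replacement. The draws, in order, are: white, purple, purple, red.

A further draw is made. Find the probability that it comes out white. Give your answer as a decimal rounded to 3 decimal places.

Under each hypothesis, the probability of the observed sequence is: P(data | urn A) = (2/11)(8/11)(8/11)(1/11) = 0.0087426; P(data | urn B) = (1/5)(3/5)(3/5)(1/5) = 0.0144; P(data | urn C) = (2/11)(3/11)(3/11)(6/11) = 0.0073765.
Weighting by the prior gives 1/3 · 0.0087426 = 0.0029142, 1/3 · 0.0144 = 0.0048, 1/3 · 0.0073765 = 0.0024588; with total 0.010173.
Normalising, the posterior is P(urn A | data) = 0.28646, P(urn B | data) = 0.47184, P(urn C | data) = 0.2417.
The predictive probability is P(white next | data) = (2/11)(0.28646) + (1/5)(0.47184) + (2/11)(0.2417) = 0.1904.

0.190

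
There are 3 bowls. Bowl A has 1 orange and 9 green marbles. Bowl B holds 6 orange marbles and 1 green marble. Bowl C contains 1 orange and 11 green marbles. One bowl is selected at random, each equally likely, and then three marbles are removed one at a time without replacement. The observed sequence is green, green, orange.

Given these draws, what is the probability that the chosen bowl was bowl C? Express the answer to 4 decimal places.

Compute the likelihood of the observed sequence for each case: P(data | bowl A) = (9/10)(8/9)(1/8) = 1/10; P(data | bowl B) = (1/7)(0/6) = 0; P(data | bowl C) = (11/12)(10/11)(1/10) = 1/12.
Multiplying each by its prior: 1/3 · 1/10 = 1/30, 1/3 · 0 = 0, 1/3 · 1/12 = 1/36; these sum to 11/180.
Therefore the posterior P(bowl C | data) = (1/36) / (11/180) = 5/11.

0.4545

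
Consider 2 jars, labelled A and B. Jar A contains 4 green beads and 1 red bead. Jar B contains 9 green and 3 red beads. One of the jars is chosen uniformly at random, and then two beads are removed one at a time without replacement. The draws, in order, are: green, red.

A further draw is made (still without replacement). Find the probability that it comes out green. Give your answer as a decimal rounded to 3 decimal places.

Under each hypothesis, the probability of the observed sequence is: P(data | jar A) = (4/5)(1/4) = 1/5; P(data | jar B) = (9/12)(3/11) = 9/44.
Multiplying each by its prior: 1/2 · 1/5 = 1/10, 1/2 · 9/44 = 9/88; with total 89/440.
The posterior is then P(jar A | data) = 44/89, P(jar B | data) = 45/89.
The predictive probability is P(green next | data) = (1)(44/89) + (4/5)(45/89) = 80/89.

0.899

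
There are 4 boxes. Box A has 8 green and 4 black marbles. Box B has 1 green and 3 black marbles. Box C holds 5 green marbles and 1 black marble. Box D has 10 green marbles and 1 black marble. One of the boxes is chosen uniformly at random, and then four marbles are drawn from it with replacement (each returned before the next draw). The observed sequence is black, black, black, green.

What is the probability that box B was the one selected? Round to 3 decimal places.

Compute the likelihood of the observed sequence for each case: P(data | box A) = (4/12)(4/12)(4/12)(8/12) = 0.024691; P(data | box B) = (3/4)(3/4)(3/4)(1/4) = 0.10547; P(data | box C) = (1/6)(1/6)(1/6)(5/6) = 0.003858; P(data | box D) = (1/11)(1/11)(1/11)(10/11) = 0.00068301.
Multiplying each by its prior: 1/4 · 0.024691 = 0.0061728, 1/4 · 0.10547 = 0.026367, 1/4 · 0.003858 = 0.00096451, 1/4 · 0.00068301 = 0.00017075; summing to 0.033675.
Hence P(box B | data) = (0.026367) / (0.033675) = 0.78298.

0.783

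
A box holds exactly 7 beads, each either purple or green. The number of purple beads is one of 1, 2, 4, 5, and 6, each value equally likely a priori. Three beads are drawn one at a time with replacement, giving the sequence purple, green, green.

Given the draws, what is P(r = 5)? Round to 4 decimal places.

0.1351

Compute the likelihood of the observed sequence for each case: P(data | r = 1) = (1/7)(6/7)(6/7) = 0.10496; P(data | r = 2) = (2/7)(5/7)(5/7) = 0.14577; P(data | r = 4) = (4/7)(3/7)(3/7) = 0.10496; P(data | r = 5) = (5/7)(2/7)(2/7) = 0.058309; P(data | r = 6) = (6/7)(1/7)(1/7) = 0.017493.
The prior-weighted likelihoods are 1/5 · 0.10496 = 0.020991, 1/5 · 0.14577 = 0.029155, 1/5 · 0.10496 = 0.020991, 1/5 · 0.058309 = 0.011662, 1/5 · 0.017493 = 0.0034985; with total 0.086297.
Hence P(r = 5 | data) = (0.011662) / (0.086297) = 0.13514.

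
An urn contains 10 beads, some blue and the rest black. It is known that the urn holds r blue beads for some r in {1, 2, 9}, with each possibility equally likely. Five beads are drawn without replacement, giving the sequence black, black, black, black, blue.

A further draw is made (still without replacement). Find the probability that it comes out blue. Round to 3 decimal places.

For each hypothesis, P(data | H) works out to: P(data | r = 1) = (9/10)(8/9)(7/8)(6/7)(1/6) = 1/10; P(data | r = 2) = (8/10)(7/9)(6/8)(5/7)(2/6) = 1/9; P(data | r = 9) = (1/10)(0/9) = 0.
Weighting by the prior gives 1/3 · 1/10 = 1/30, 1/3 · 1/9 = 1/27, 1/3 · 0 = 0; summing to 19/270.
Dividing through by the total gives posterior P(r = 1 | data) = 9/19, P(r = 2 | data) = 10/19, P(r = 9 | data) = 0.
Averaging over the posterior, P(blue next | data) = (0)(9/19) + (1/5)(10/19) = 2/19.

0.105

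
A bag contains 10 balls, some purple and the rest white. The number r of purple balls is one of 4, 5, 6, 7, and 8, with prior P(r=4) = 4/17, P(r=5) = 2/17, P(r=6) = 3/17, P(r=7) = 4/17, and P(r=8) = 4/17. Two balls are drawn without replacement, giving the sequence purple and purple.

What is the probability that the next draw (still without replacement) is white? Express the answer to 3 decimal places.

For each hypothesis, P(data | H) works out to: P(data | r = 4) = (4/10)(3/9) = 2/15; P(data | r = 5) = (5/10)(4/9) = 2/9; P(data | r = 6) = (6/10)(5/9) = 1/3; P(data | r = 7) = (7/10)(6/9) = 7/15; P(data | r = 8) = (8/10)(7/9) = 28/45.
Weighting by the prior gives 4/17 · 2/15 = 8/255, 2/17 · 2/9 = 4/153, 3/17 · 1/3 = 1/17, 4/17 · 7/15 = 28/255, 4/17 · 28/45 = 112/765; summing to 19/51.
Dividing through by the total gives posterior P(r = 4 | data) = 8/95, P(r = 5 | data) = 4/57, P(r = 6 | data) = 3/19, P(r = 7 | data) = 28/95, P(r = 8 | data) = 112/285.
The predictive probability is P(white next | data) = (3/4)(8/95) + (5/8)(4/57) + (1/2)(3/19) + (3/8)(28/95) + (1/4)(112/285) = 15/38.

0.395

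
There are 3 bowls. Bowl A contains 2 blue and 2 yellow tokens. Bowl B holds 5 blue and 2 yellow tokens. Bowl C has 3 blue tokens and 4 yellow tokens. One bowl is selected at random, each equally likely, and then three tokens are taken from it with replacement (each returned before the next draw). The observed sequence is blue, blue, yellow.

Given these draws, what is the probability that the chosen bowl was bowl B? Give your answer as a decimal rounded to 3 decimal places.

0.388

Under each hypothesis, the probability of the observed sequence is: P(data | bowl A) = (2/4)(2/4)(2/4) = 0.125; P(data | bowl B) = (5/7)(5/7)(2/7) = 0.14577; P(data | bowl C) = (3/7)(3/7)(4/7) = 0.10496.
The prior-weighted likelihoods are 1/3 · 0.125 = 0.041667, 1/3 · 0.14577 = 0.048591, 1/3 · 0.10496 = 0.034985; these sum to 0.12524.
By Bayes' rule, P(bowl B | data) = (0.048591) / (0.12524) = 0.38797.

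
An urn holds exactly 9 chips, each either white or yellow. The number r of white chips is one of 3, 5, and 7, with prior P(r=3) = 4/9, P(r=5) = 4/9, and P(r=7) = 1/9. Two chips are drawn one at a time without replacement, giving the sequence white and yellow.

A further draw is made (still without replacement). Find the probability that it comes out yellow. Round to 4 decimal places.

Compute the likelihood of the observed sequence for each case: P(data | r = 3) = (3/9)(6/8) = 1/4; P(data | r = 5) = (5/9)(4/8) = 5/18; P(data | r = 7) = (7/9)(2/8) = 7/36.
Multiplying each by its prior: 4/9 · 1/4 = 1/9, 4/9 · 5/18 = 10/81, 1/9 · 7/36 = 7/324; summing to 83/324.
The posterior is then P(r = 3 | data) = 36/83, P(r = 5 | data) = 40/83, P(r = 7 | data) = 7/83.
So P(yellow next | data) = Σ P(yellow next | H) P(H | data) = (5/7)(36/83) + (3/7)(40/83) + (1/7)(7/83) = 307/581.

0.5284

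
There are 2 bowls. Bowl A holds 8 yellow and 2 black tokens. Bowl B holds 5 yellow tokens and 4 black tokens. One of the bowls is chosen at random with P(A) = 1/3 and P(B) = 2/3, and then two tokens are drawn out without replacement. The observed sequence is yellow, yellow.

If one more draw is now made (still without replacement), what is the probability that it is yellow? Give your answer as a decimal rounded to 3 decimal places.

0.598

Compute the likelihood of the observed sequence for each case: P(data | bowl A) = (8/10)(7/9) = 28/45; P(data | bowl B) = (5/9)(4/8) = 5/18.
Multiplying each by its prior: 1/3 · 28/45 = 28/135, 2/3 · 5/18 = 5/27; these sum to 53/135.
Dividing through by the total gives posterior P(bowl A | data) = 28/53, P(bowl B | data) = 25/53.
The predictive probability is P(yellow next | data) = (3/4)(28/53) + (3/7)(25/53) = 222/371.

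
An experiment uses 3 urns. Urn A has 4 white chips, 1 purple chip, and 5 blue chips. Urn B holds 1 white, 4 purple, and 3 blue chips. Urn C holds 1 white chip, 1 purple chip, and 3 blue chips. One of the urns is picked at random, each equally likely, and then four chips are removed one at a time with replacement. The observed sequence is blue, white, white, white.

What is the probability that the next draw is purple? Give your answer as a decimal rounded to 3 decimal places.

0.121

Compute the likelihood of the observed sequence for each case: P(data | urn A) = (5/10)(4/10)(4/10)(4/10) = 0.032; P(data | urn B) = (3/8)(1/8)(1/8)(1/8) = 0.00073242; P(data | urn C) = (3/5)(1/5)(1/5)(1/5) = 0.0048.
The prior-weighted likelihoods are 1/3 · 0.032 = 0.010667, 1/3 · 0.00073242 = 0.00024414, 1/3 · 0.0048 = 0.0016; with total 0.012511.
Dividing through by the total gives posterior P(urn A | data) = 0.8526, P(urn B | data) = 0.019514, P(urn C | data) = 0.12789.
The predictive probability is P(purple next | data) = (1/10)(0.8526) + (1/2)(0.019514) + (1/5)(0.12789) = 0.12059.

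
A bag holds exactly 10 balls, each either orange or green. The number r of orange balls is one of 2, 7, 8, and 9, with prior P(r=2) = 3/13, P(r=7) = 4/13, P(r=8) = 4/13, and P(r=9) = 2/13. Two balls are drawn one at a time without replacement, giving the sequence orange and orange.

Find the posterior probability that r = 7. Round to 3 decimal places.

0.310

Compute the likelihood of the observed sequence for each case: P(data | r = 2) = (2/10)(1/9) = 1/45; P(data | r = 7) = (7/10)(6/9) = 7/15; P(data | r = 8) = (8/10)(7/9) = 28/45; P(data | r = 9) = (9/10)(8/9) = 4/5.
Weighting by the prior gives 3/13 · 1/45 = 1/195, 4/13 · 7/15 = 28/195, 4/13 · 28/45 = 112/585, 2/13 · 4/5 = 8/65; with total 271/585.
By Bayes' rule, P(r = 7 | data) = (28/195) / (271/585) = 84/271.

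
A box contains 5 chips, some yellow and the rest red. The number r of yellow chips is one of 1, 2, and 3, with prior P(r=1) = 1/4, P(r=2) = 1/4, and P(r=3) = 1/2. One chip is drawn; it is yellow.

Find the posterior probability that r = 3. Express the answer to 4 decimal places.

0.6667

For each hypothesis, P(data | H) works out to: P(data | r = 1) = (1/5) = 1/5; P(data | r = 2) = (2/5) = 2/5; P(data | r = 3) = (3/5) = 3/5.
Weighting by the prior gives 1/4 · 1/5 = 1/20, 1/4 · 2/5 = 1/10, 1/2 · 3/5 = 3/10; with total 9/20.
Hence P(r = 3 | data) = (3/10) / (9/20) = 2/3.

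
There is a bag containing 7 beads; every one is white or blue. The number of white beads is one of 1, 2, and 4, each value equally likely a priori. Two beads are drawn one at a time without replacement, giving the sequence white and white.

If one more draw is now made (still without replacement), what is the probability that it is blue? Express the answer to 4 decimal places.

The likelihood of the observed sequence under each hypothesis: P(data | r = 1) = (1/7)(0/6) = 0; P(data | r = 2) = (2/7)(1/6) = 1/21; P(data | r = 4) = (4/7)(3/6) = 2/7.
Weighting by the prior gives 1/3 · 0 = 0, 1/3 · 1/21 = 1/63, 1/3 · 2/7 = 2/21; these sum to 1/9.
The posterior is then P(r = 1 | data) = 0, P(r = 2 | data) = 1/7, P(r = 4 | data) = 6/7.
The predictive probability is P(blue next | data) = (1)(1/7) + (3/5)(6/7) = 23/35.

0.6571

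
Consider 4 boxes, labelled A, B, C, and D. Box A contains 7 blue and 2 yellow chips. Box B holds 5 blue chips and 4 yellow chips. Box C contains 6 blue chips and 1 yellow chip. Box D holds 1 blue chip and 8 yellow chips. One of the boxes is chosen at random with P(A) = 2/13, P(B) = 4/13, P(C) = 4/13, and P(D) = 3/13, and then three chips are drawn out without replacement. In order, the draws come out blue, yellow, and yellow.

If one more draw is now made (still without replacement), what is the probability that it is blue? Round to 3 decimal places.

For each hypothesis, P(data | H) works out to: P(data | box A) = (7/9)(2/8)(1/7) = 0.027778; P(data | box B) = (5/9)(4/8)(3/7) = 0.11905; P(data | box C) = (6/7)(1/6)(0/5) = 0; P(data | box D) = (1/9)(8/8)(7/7) = 0.11111.
Weighting by the prior gives 2/13 · 0.027778 = 0.0042735, 4/13 · 0.11905 = 0.03663, 4/13 · 0 = 0, 3/13 · 0.11111 = 0.025641; these sum to 0.066545.
Normalising, the posterior is P(box A | data) = 0.06422, P(box B | data) = 0.55046, P(box C | data) = 0, P(box D | data) = 0.38532.
So P(blue next | data) = Σ P(blue next | H) P(H | data) = (1)(0.06422) + (2/3)(0.55046) + (0)(0.38532) = 0.43119.

0.431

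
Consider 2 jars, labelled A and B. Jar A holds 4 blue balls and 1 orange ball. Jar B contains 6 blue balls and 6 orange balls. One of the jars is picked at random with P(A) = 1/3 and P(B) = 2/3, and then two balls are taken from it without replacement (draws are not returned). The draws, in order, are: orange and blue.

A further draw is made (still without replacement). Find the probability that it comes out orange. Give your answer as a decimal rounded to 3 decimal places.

Compute the likelihood of the observed sequence for each case: P(data | jar A) = (1/5)(4/4) = 1/5; P(data | jar B) = (6/12)(6/11) = 3/11.
The prior-weighted likelihoods are 1/3 · 1/5 = 1/15, 2/3 · 3/11 = 2/11; with total 41/165.
Dividing through by the total gives posterior P(jar A | data) = 11/41, P(jar B | data) = 30/41.
The predictive probability is P(orange next | data) = (0)(11/41) + (1/2)(30/41) = 15/41.

0.366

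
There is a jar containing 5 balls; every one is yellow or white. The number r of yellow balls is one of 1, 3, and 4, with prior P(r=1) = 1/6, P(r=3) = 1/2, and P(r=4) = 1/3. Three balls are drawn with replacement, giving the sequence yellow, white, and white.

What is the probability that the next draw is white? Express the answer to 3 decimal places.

0.480

Compute the likelihood of the observed sequence for each case: P(data | r = 1) = (1/5)(4/5)(4/5) = 16/125; P(data | r = 3) = (3/5)(2/5)(2/5) = 12/125; P(data | r = 4) = (4/5)(1/5)(1/5) = 4/125.
Weighting by the prior gives 1/6 · 16/125 = 8/375, 1/2 · 12/125 = 6/125, 1/3 · 4/125 = 4/375; these sum to 2/25.
Dividing through by the total gives posterior P(r = 1 | data) = 4/15, P(r = 3 | data) = 3/5, P(r = 4 | data) = 2/15.
Averaging over the posterior, P(white next | data) = (4/5)(4/15) + (2/5)(3/5) + (1/5)(2/15) = 12/25.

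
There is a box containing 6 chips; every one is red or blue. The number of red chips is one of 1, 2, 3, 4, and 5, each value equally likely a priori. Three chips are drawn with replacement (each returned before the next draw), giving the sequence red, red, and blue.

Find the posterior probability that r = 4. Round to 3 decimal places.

For each hypothesis, P(data | H) works out to: P(data | r = 1) = (1/6)(1/6)(5/6) = 5/216; P(data | r = 2) = (2/6)(2/6)(4/6) = 2/27; P(data | r = 3) = (3/6)(3/6)(3/6) = 1/8; P(data | r = 4) = (4/6)(4/6)(2/6) = 4/27; P(data | r = 5) = (5/6)(5/6)(1/6) = 25/216.
Multiplying each by its prior: 1/5 · 5/216 = 1/216, 1/5 · 2/27 = 2/135, 1/5 · 1/8 = 1/40, 1/5 · 4/27 = 4/135, 1/5 · 25/216 = 5/216; summing to 7/72.
So P(r = 4 | data) = (4/135) / (7/72) = 32/105.

0.305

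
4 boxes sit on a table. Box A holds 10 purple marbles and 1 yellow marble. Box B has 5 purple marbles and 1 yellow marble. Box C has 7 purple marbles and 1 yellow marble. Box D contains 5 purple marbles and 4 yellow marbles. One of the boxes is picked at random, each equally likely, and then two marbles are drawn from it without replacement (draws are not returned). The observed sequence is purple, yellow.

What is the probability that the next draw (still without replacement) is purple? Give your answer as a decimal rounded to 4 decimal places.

For each hypothesis, P(data | H) works out to: P(data | box A) = (10/11)(1/10) = 0.090909; P(data | box B) = (5/6)(1/5) = 0.16667; P(data | box C) = (7/8)(1/7) = 0.125; P(data | box D) = (5/9)(4/8) = 0.27778.
Multiplying each by its prior: 1/4 · 0.090909 = 0.022727, 1/4 · 0.16667 = 0.041667, 1/4 · 0.125 = 0.03125, 1/4 · 0.27778 = 0.069444; these sum to 0.16509.
Dividing through by the total gives posterior P(box A | data) = 0.13767, P(box B | data) = 0.25239, P(box C | data) = 0.18929, P(box D | data) = 0.42065.
So P(purple next | data) = Σ P(purple next | H) P(H | data) = (1)(0.13767) + (1)(0.25239) + (1)(0.18929) + (4/7)(0.42065) = 0.81972.

0.8197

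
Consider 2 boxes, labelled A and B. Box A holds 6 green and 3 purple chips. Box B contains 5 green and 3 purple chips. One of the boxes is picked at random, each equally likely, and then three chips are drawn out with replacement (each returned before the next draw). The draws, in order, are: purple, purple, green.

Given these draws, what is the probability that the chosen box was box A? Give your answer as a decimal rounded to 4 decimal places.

0.4573

Under each hypothesis, the probability of the observed sequence is: P(data | box A) = (3/9)(3/9)(6/9) = 0.074074; P(data | box B) = (3/8)(3/8)(5/8) = 0.087891.
The prior-weighted likelihoods are 1/2 · 0.074074 = 0.037037, 1/2 · 0.087891 = 0.043945; these sum to 0.080982.
By Bayes' rule, P(box A | data) = (0.037037) / (0.080982) = 0.45735.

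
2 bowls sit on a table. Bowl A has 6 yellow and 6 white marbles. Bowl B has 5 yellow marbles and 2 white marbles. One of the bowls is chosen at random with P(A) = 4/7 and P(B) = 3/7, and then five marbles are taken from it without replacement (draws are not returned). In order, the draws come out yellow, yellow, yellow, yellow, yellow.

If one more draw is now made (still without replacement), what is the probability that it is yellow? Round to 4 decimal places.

0.0250

For each hypothesis, P(data | H) works out to: P(data | bowl A) = (6/12)(5/11)(4/10)(3/9)(2/8) = 0.0075758; P(data | bowl B) = (5/7)(4/6)(3/5)(2/4)(1/3) = 0.047619.
Multiplying each by its prior: 4/7 · 0.0075758 = 0.004329, 3/7 · 0.047619 = 0.020408; summing to 0.024737.
Dividing through by the total gives posterior P(bowl A | data) = 0.175, P(bowl B | data) = 0.825.
The predictive probability is P(yellow next | data) = (1/7)(0.175) + (0)(0.825) = 0.025.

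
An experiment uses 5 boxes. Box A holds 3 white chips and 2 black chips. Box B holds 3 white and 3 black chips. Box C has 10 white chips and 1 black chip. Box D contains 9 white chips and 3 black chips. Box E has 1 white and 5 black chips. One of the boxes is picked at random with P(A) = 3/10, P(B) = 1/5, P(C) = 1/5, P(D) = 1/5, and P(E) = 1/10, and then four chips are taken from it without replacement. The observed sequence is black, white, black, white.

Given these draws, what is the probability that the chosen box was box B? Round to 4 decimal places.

Compute the likelihood of the observed sequence for each case: P(data | box A) = (2/5)(3/4)(1/3)(2/2) = 0.1; P(data | box B) = (3/6)(3/5)(2/4)(2/3) = 0.1; P(data | box C) = (1/11)(10/10)(0/9) = 0; P(data | box D) = (3/12)(9/11)(2/10)(8/9) = 0.036364; P(data | box E) = (5/6)(1/5)(4/4)(0/3) = 0.
Multiplying each by its prior: 3/10 · 0.1 = 0.03, 1/5 · 0.1 = 0.02, 1/5 · 0 = 0, 1/5 · 0.036364 = 0.0072727, 1/10 · 0 = 0; summing to 0.057273.
By Bayes' rule, P(box B | data) = (0.02) / (0.057273) = 0.34921.

0.3492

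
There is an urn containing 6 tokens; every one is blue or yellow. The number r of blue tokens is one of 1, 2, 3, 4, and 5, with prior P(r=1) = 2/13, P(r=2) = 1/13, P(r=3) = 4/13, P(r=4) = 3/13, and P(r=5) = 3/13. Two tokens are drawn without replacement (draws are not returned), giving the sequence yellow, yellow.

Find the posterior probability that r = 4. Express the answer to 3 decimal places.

Compute the likelihood of the observed sequence for each case: P(data | r = 1) = (5/6)(4/5) = 2/3; P(data | r = 2) = (4/6)(3/5) = 2/5; P(data | r = 3) = (3/6)(2/5) = 1/5; P(data | r = 4) = (2/6)(1/5) = 1/15; P(data | r = 5) = (1/6)(0/5) = 0.
The prior-weighted likelihoods are 2/13 · 2/3 = 4/39, 1/13 · 2/5 = 2/65, 4/13 · 1/5 = 4/65, 3/13 · 1/15 = 1/65, 3/13 · 0 = 0; with total 41/195.
So P(r = 4 | data) = (1/65) / (41/195) = 3/41.

0.073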